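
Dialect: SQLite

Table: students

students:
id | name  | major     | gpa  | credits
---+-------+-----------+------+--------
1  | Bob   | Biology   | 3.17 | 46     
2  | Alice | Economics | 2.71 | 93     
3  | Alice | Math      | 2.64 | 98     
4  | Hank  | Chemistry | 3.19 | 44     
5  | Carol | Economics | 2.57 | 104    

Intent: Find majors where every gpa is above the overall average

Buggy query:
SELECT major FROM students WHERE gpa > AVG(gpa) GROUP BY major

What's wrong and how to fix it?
Bug: WHERE evaluates per row before aggregation, so AVG() is unavailable

Fix: Use a subquery for AVG and a HAVING MIN(...) filter so the condition holds for every row in the group

Corrected query:
SELECT major FROM students GROUP BY major HAVING MIN(gpa) > (SELECT AVG(gpa) FROM students)

Result:
major    
---------
Biology  
Chemistry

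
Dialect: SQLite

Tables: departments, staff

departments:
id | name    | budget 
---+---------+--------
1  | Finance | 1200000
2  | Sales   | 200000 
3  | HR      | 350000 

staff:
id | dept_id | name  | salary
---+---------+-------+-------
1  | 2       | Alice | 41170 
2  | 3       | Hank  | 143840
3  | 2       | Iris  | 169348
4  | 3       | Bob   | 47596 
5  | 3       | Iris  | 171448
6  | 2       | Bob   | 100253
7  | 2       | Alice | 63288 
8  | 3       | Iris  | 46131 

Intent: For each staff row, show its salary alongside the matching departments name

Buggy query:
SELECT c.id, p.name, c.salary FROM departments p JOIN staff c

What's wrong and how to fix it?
Bug: Missing join condition: each staff row is matched to all departments rows instead of just its own

Fix: Specify the join condition linking the foreign key to the parent id

Corrected query:
SELECT c.id, p.name, c.salary FROM departments p JOIN staff c ON c.dept_id = p.id

Result:
id | name  | salary
---+-------+-------
1  | Sales | 41170 
2  | HR    | 143840
3  | Sales | 169348
4  | HR    | 47596 
5  | HR    | 171448
6  | Sales | 100253
7  | Sales | 63288 
8  | HR    | 46131 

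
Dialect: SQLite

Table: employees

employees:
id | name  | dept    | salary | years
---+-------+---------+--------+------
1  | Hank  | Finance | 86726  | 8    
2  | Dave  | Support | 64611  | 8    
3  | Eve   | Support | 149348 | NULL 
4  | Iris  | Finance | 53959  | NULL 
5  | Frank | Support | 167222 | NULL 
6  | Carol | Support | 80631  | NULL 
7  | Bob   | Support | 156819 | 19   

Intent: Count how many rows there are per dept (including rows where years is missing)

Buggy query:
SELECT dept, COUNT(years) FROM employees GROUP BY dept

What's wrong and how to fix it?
Bug: COUNT(column) counts non-NULL values only; rows with NULL years aren't counted

Fix: Replace COUNT(years) with COUNT(*)

Corrected query:
SELECT dept, COUNT(*) FROM employees GROUP BY dept

Result:
dept    | COUNT(*)
--------+---------
Finance | 2       
Support | 5       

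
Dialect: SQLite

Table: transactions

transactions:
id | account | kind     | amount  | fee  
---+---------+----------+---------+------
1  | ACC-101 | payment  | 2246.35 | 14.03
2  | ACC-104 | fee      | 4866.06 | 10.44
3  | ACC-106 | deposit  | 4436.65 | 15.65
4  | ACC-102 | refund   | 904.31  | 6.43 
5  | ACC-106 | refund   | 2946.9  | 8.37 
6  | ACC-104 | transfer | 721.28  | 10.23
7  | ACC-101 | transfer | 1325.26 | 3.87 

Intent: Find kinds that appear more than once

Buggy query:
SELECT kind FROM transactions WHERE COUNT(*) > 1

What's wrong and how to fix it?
Bug: COUNT(*) is an aggregate and cannot be used in WHERE

Fix: GROUP BY kind, then filter groups with HAVING COUNT(*) > 1

Corrected query:
SELECT kind FROM transactions GROUP BY kind HAVING COUNT(*) > 1

Result:
kind    
--------
refund  
transfer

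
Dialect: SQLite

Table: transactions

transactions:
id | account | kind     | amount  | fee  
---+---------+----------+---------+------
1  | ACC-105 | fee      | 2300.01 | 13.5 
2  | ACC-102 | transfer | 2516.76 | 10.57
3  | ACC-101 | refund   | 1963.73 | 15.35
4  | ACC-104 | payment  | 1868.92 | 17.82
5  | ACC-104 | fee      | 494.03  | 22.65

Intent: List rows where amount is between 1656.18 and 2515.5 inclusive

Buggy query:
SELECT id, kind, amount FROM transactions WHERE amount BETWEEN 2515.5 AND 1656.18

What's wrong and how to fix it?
Bug: The bounds are reversed; BETWEEN a AND b requires a <= b to match anything

Fix: Swap the bounds so the smaller value comes first

Corrected query:
SELECT id, kind, amount FROM transactions WHERE amount BETWEEN 1656.18 AND 2515.5

Result:
id | kind    | amount 
---+---------+--------
1  | fee     | 2300.01
3  | refund  | 1963.73
4  | payment | 1868.92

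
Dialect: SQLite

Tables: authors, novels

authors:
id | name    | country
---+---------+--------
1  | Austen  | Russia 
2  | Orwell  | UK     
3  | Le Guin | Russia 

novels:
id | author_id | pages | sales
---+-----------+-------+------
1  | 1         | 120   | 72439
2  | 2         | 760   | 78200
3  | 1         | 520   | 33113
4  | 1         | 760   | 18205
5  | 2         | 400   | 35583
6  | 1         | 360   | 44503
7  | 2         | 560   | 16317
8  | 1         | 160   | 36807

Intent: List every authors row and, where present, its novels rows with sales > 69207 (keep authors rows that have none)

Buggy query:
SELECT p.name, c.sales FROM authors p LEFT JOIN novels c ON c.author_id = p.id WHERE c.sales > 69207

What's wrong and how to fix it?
Bug: A WHERE condition on the right-hand table after LEFT JOIN drops unmatched parents

Fix: Put 'c.sales > 69207' in the JOIN's ON clause instead of WHERE

Corrected query:
SELECT p.name, c.sales FROM authors p LEFT JOIN novels c ON c.author_id = p.id AND c.sales > 69207

Result:
name    | sales
--------+------
Austen  | 72439
Orwell  | 78200
Le Guin | NULL 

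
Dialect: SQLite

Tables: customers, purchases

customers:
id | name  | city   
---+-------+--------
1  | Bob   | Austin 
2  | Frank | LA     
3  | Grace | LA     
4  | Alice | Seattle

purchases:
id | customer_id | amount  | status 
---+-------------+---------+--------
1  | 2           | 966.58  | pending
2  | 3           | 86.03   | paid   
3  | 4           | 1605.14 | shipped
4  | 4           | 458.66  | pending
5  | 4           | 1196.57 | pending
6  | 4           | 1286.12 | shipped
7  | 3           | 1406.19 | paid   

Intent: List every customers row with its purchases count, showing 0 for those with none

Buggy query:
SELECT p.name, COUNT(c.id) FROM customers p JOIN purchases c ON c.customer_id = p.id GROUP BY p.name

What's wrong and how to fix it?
Bug: INNER JOIN drops customers rows that have no matching purchases rows

Fix: Use LEFT JOIN so parents without children still appear (COUNT(c.id) gives 0)

Corrected query:
SELECT p.name, COUNT(c.id) FROM customers p LEFT JOIN purchases c ON c.customer_id = p.id GROUP BY p.name

Result:
name  | COUNT(c.id)
------+------------
Alice | 4          
Bob   | 0          
Frank | 1          
Grace | 2          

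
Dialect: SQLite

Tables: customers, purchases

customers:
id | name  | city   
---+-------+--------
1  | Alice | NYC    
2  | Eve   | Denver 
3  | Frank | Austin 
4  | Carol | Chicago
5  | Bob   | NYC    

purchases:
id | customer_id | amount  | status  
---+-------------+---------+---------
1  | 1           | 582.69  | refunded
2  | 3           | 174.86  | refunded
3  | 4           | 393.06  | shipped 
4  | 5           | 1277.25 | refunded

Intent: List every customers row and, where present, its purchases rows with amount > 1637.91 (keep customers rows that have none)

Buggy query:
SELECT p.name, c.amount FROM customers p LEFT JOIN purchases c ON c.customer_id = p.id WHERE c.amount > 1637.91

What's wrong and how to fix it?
Bug: Filtering c.amount in WHERE discards the NULL rows produced by LEFT JOIN, turning it into an inner join

Fix: Move the right-table condition into the ON clause so unmatched parents are kept

Corrected query:
SELECT p.name, c.amount FROM customers p LEFT JOIN purchases c ON c.customer_id = p.id AND c.amount > 1637.91

Result:
name  | amount
------+-------
Alice | NULL  
Eve   | NULL  
Frank | NULL  
Carol | NULL  
Bob   | NULL  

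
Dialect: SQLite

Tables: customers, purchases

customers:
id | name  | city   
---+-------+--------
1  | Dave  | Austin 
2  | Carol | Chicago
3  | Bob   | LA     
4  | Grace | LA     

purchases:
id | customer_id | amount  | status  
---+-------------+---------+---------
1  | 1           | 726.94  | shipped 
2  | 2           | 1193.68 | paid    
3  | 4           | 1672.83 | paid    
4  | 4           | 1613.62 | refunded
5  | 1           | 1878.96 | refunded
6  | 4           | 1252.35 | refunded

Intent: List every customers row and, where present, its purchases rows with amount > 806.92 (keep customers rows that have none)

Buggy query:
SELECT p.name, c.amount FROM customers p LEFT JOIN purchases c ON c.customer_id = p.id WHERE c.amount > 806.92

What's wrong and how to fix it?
Bug: Filtering c.amount in WHERE discards the NULL rows produced by LEFT JOIN, turning it into an inner join

Fix: Move the right-table condition into the ON clause so unmatched parents are kept

Corrected query:
SELECT p.name, c.amount FROM customers p LEFT JOIN purchases c ON c.customer_id = p.id AND c.amount > 806.92

Result:
name  | amount 
------+--------
Dave  | 1878.96
Carol | 1193.68
Bob   | NULL   
Grace | 1252.35
Grace | 1613.62
Grace | 1672.83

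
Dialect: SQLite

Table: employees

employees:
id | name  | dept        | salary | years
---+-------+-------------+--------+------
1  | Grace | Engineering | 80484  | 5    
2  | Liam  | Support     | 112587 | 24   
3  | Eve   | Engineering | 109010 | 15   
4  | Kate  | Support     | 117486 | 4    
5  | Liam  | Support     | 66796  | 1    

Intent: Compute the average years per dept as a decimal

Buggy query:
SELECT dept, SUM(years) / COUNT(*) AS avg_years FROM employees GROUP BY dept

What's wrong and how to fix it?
Bug: Both operands are integers, so '/' performs integer division and truncates

Fix: Cast one side to REAL so the division keeps the fractional part

Corrected query:
SELECT dept, SUM(years) * 1.0 / COUNT(*) AS avg_years FROM employees GROUP BY dept

Result:
dept        | avg_years
------------+----------
Engineering | 10       
Support     | 9.666667 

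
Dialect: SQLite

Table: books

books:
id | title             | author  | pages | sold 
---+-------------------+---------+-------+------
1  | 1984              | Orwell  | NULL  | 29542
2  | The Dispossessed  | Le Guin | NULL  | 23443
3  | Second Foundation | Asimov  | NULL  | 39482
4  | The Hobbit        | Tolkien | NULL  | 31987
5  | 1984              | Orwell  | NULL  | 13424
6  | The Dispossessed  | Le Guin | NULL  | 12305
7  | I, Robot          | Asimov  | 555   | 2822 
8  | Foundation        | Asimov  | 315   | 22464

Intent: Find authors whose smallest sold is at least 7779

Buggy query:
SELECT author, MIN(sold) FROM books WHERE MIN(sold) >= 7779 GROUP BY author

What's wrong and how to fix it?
Bug: Aggregates like MIN are computed per group after WHERE runs

Fix: Use HAVING for the per-group MIN condition

Corrected query:
SELECT author, MIN(sold) FROM books GROUP BY author HAVING MIN(sold) >= 7779

Result:
author  | MIN(sold)
--------+----------
Le Guin | 12305    
Orwell  | 13424    
Tolkien | 31987    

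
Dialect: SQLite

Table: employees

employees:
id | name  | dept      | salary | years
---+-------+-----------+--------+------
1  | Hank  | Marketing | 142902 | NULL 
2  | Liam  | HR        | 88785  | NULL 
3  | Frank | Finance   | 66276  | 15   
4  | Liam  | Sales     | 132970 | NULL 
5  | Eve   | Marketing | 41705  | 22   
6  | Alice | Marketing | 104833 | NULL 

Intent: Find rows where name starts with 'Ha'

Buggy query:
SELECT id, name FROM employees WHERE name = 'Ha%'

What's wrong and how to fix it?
Bug: Wildcards only work with LIKE; '=' treats '%' as a literal character

Fix: Replace '=' with LIKE so 'Ha%' is treated as a pattern

Corrected query:
SELECT id, name FROM employees WHERE name LIKE 'Ha%'

Result:
id | name
---+-----
1  | Hank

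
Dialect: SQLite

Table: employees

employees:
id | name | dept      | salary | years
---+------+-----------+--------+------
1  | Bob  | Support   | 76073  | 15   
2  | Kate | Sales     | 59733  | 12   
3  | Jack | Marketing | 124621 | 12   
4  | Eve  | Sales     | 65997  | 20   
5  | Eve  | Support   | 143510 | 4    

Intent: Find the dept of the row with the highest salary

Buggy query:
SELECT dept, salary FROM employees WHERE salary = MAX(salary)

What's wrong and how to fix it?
Bug: MAX(salary) is an aggregate and cannot be used directly in WHERE

Fix: Use a subquery: WHERE salary = (SELECT MAX(salary) FROM employees)

Corrected query:
SELECT dept, salary FROM employees WHERE salary = (SELECT MAX(salary) FROM employees)

Result:
dept    | salary
--------+-------
Support | 143510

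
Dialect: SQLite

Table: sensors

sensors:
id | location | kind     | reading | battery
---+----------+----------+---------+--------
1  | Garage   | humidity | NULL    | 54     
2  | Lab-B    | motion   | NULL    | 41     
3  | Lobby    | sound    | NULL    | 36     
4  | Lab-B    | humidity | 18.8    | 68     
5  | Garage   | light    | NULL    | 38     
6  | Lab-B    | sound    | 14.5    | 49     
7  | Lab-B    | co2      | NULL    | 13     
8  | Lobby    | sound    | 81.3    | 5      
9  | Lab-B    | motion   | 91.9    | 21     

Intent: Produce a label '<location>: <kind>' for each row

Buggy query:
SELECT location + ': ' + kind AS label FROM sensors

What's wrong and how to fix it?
Bug: '+' is numeric addition; on text columns SQLite converts them to 0 instead of concatenating

Fix: Use the || operator for string concatenation

Corrected query:
SELECT location || ': ' || kind AS label FROM sensors

Result:
label           
----------------
Garage: humidity
Lab-B: motion   
Lobby: sound    
Lab-B: humidity 
Garage: light   
Lab-B: sound    
Lab-B: co2      
Lobby: sound    
Lab-B: motion   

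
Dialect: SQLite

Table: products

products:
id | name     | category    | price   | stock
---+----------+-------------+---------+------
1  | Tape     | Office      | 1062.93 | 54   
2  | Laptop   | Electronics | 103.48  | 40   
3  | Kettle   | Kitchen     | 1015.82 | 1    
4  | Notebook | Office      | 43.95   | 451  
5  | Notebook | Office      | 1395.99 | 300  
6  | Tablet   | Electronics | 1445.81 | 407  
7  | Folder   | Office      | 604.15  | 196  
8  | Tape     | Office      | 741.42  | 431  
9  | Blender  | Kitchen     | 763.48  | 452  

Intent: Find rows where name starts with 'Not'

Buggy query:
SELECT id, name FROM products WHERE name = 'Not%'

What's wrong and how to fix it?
Bug: '=' compares the literal string including the % character; pattern matching needs LIKE

Fix: Replace '=' with LIKE so 'Not%' is treated as a pattern

Corrected query:
SELECT id, name FROM products WHERE name LIKE 'Not%'

Result:
id | name    
---+---------
4  | Notebook
5  | Notebook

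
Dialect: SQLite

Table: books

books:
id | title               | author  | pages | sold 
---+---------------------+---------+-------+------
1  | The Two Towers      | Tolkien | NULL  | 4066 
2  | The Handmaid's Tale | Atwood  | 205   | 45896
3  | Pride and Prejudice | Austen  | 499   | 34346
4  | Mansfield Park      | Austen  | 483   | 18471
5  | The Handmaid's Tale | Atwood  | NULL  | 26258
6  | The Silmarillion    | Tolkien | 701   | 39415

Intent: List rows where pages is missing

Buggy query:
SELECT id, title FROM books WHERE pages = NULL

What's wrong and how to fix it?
Bug: '= NULL' is always unknown in SQL three-valued logic, so no rows match

Fix: Replace '= NULL' with 'IS NULL'

Corrected query:
SELECT id, title FROM books WHERE pages IS NULL

Result:
id | title              
---+--------------------
1  | The Two Towers     
5  | The Handmaid's Tale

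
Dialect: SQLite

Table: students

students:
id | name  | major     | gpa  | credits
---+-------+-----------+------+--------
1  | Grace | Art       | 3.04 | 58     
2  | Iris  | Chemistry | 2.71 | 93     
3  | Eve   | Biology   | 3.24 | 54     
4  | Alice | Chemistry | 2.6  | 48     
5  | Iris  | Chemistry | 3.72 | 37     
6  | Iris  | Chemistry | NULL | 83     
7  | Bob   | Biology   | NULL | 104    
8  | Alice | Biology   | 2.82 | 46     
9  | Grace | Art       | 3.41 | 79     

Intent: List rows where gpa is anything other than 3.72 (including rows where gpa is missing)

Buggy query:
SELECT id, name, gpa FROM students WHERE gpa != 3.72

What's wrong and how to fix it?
Bug: Inequality against NULL is unknown, not true; rows with NULL are dropped

Fix: Handle NULL separately with IS NULL alongside the inequality

Corrected query:
SELECT id, name, gpa FROM students WHERE gpa != 3.72 OR gpa IS NULL

Result:
id | name  | gpa 
---+-------+-----
1  | Grace | 3.04
2  | Iris  | 2.71
3  | Eve   | 3.24
4  | Alice | 2.6 
6  | Iris  | NULL
7  | Bob   | NULL
8  | Alice | 2.82
9  | Grace | 3.41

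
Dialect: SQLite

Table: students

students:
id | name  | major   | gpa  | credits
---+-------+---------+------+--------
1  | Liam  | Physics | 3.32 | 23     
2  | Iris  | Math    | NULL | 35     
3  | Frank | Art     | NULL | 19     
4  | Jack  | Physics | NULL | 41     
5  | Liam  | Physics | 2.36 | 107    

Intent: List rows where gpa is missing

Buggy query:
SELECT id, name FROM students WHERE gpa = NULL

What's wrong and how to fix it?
Bug: Comparing to NULL with '=' never matches; NULL = NULL is unknown, not true

Fix: Replace '= NULL' with 'IS NULL'

Corrected query:
SELECT id, name FROM students WHERE gpa IS NULL

Result:
id | name 
---+------
2  | Iris 
3  | Frank
4  | Jack 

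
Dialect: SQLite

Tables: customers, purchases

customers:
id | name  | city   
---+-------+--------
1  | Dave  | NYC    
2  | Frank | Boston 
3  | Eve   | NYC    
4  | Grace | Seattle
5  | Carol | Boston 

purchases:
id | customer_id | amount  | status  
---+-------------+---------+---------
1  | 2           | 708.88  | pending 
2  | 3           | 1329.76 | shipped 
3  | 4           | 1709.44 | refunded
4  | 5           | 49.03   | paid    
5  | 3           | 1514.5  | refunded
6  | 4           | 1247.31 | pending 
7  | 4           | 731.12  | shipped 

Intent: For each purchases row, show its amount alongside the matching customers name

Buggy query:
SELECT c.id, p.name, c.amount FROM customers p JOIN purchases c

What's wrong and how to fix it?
Bug: Missing join condition: each purchases row is matched to all customers rows instead of just its own

Fix: Specify the join condition linking the foreign key to the parent id

Corrected query:
SELECT c.id, p.name, c.amount FROM customers p JOIN purchases c ON c.customer_id = p.id

Result:
id | name  | amount 
---+-------+--------
1  | Frank | 708.88 
2  | Eve   | 1329.76
3  | Grace | 1709.44
4  | Carol | 49.03  
5  | Eve   | 1514.5 
6  | Grace | 1247.31
7  | Grace | 731.12 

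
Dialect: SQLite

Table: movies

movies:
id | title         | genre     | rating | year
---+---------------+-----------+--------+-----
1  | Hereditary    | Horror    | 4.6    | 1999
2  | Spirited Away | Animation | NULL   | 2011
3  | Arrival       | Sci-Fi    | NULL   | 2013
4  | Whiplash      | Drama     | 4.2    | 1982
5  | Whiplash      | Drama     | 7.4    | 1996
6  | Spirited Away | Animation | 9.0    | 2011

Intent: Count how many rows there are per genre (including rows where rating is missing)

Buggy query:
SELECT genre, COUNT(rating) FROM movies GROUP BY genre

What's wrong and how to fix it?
Bug: COUNT(rating) skips NULLs, so groups with missing rating are undercounted

Fix: Replace COUNT(rating) with COUNT(*)

Corrected query:
SELECT genre, COUNT(*) FROM movies GROUP BY genre

Result:
genre     | COUNT(*)
----------+---------
Animation | 2       
Drama     | 2       
Horror    | 1       
Sci-Fi    | 1       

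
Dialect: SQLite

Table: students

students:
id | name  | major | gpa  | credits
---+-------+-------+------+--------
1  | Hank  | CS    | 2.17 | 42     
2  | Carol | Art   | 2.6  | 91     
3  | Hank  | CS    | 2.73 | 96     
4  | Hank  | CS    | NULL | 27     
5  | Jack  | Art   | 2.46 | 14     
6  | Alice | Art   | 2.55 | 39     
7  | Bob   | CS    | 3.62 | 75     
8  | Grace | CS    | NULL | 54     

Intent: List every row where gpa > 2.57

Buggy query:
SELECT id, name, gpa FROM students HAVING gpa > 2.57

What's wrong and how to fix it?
Bug: This is a non-aggregate query (no GROUP BY, no aggregates), so in SQLite the HAVING clause is invalid here; a row-level condition belongs in WHERE

Fix: Use WHERE for row-level filtering

Corrected query:
SELECT id, name, gpa FROM students WHERE gpa > 2.57

Result:
id | name  | gpa 
---+-------+-----
2  | Carol | 2.6 
3  | Hank  | 2.73
7  | Bob   | 3.62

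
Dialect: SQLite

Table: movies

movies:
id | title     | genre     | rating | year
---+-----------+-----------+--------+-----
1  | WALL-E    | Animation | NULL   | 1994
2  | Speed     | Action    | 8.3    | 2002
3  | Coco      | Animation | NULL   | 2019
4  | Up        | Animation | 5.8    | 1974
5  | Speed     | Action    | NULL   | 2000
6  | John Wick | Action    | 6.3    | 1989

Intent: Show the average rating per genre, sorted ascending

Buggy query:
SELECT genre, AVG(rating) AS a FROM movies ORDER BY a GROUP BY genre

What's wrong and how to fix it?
Bug: ORDER BY appears before GROUP BY; SQL clause order requires GROUP BY first

Fix: Reorder: SELECT … FROM … GROUP BY … ORDER BY …

Corrected query:
SELECT genre, AVG(rating) AS a FROM movies GROUP BY genre ORDER BY a

Result:
genre     | a  
----------+----
Animation | 5.8
Action    | 7.3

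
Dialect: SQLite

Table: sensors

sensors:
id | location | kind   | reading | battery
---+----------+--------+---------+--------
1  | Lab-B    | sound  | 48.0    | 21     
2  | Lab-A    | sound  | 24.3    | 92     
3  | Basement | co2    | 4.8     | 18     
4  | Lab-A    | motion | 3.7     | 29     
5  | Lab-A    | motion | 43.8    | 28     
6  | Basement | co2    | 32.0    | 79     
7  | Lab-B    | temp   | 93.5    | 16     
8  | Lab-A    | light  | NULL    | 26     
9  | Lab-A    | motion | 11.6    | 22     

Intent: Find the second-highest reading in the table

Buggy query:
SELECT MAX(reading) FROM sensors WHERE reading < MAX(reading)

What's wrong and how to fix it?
Bug: MAX(reading) on the right of the comparison is an aggregate-in-WHERE error

Fix: Put the inner MAX in a scalar subquery

Corrected query:
SELECT MAX(reading) FROM sensors WHERE reading < (SELECT MAX(reading) FROM sensors)

Result:
MAX(reading)
------------
48          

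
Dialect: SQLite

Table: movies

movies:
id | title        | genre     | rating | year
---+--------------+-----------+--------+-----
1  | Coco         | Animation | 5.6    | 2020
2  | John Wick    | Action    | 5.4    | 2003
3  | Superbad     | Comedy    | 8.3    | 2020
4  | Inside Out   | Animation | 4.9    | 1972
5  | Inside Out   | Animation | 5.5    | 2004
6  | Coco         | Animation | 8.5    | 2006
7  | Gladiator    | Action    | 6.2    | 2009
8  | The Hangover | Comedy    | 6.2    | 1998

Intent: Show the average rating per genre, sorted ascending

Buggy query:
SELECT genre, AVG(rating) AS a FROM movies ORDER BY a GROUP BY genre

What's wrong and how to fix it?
Bug: ORDER BY appears before GROUP BY; SQL clause order requires GROUP BY first

Fix: Move ORDER BY to the end, after GROUP BY

Corrected query:
SELECT genre, AVG(rating) AS a FROM movies GROUP BY genre ORDER BY a

Result:
genre     | a    
----------+------
Action    | 5.8  
Animation | 6.125
Comedy    | 7.25 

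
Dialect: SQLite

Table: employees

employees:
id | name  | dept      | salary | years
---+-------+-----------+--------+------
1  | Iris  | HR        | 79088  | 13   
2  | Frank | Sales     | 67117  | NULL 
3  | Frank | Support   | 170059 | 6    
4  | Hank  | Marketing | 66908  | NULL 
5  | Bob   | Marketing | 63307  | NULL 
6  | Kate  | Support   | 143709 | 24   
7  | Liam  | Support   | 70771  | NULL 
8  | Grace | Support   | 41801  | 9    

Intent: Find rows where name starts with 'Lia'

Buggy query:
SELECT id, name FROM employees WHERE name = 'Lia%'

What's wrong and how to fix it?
Bug: '=' compares the literal string including the % character; pattern matching needs LIKE

Fix: Replace '=' with LIKE so 'Lia%' is treated as a pattern

Corrected query:
SELECT id, name FROM employees WHERE name LIKE 'Lia%'

Result:
id | name
---+-----
7  | Liam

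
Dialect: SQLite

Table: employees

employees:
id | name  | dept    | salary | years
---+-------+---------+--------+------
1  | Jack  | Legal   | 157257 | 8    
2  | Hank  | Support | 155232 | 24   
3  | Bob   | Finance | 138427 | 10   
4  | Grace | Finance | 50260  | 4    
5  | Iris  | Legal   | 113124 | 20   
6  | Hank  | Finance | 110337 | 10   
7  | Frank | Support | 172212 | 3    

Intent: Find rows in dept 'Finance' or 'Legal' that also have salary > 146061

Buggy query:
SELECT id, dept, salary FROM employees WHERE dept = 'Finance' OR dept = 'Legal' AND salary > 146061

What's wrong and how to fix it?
Bug: Without parentheses, AND is evaluated before OR, so the salary filter only applies to the 'Legal' branch

Fix: Add parentheses around the OR so the AND applies to both alternatives

Corrected query:
SELECT id, dept, salary FROM employees WHERE (dept = 'Finance' OR dept = 'Legal') AND salary > 146061

Result:
id | dept  | salary
---+-------+-------
1  | Legal | 157257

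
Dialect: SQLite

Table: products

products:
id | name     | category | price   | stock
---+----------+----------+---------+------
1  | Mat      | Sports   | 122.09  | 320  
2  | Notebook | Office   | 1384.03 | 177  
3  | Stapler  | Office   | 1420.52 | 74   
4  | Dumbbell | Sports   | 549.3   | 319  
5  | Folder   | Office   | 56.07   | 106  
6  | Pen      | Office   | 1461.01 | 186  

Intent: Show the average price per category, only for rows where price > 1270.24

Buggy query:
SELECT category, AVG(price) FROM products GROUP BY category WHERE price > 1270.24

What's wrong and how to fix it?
Bug: Row-level WHERE must come before GROUP BY in the clause order

Fix: Place WHERE between FROM and GROUP BY

Corrected query:
SELECT category, AVG(price) FROM products WHERE price > 1270.24 GROUP BY category

Result:
category | AVG(price) 
---------+------------
Office   | 1421.853333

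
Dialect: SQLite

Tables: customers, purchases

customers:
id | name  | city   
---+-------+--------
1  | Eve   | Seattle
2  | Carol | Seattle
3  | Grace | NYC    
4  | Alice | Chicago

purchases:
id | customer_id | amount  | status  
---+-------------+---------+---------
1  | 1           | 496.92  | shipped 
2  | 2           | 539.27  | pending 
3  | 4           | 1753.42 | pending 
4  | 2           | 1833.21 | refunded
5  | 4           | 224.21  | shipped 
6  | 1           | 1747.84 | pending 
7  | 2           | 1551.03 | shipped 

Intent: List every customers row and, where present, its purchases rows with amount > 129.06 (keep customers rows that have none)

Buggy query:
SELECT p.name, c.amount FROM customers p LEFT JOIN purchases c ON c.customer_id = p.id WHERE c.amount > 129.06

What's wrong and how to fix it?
Bug: A WHERE condition on the right-hand table after LEFT JOIN drops unmatched parents

Fix: Put 'c.amount > 129.06' in the JOIN's ON clause instead of WHERE

Corrected query:
SELECT p.name, c.amount FROM customers p LEFT JOIN purchases c ON c.customer_id = p.id AND c.amount > 129.06

Result:
name  | amount 
------+--------
Eve   | 496.92 
Eve   | 1747.84
Carol | 539.27 
Carol | 1551.03
Carol | 1833.21
Grace | NULL   
Alice | 224.21 
Alice | 1753.42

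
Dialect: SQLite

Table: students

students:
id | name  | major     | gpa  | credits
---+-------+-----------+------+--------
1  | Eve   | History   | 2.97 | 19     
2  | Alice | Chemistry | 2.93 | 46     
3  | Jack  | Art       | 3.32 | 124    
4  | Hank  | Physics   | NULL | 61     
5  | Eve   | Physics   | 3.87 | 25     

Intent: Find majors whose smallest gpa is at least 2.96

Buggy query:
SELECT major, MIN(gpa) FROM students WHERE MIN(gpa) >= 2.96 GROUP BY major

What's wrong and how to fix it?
Bug: Aggregates like MIN are computed per group after WHERE runs

Fix: Replace WHERE with HAVING after the GROUP BY

Corrected query:
SELECT major, MIN(gpa) FROM students GROUP BY major HAVING MIN(gpa) >= 2.96

Result:
major   | MIN(gpa)
--------+---------
Art     | 3.32    
History | 2.97    
Physics | 3.87    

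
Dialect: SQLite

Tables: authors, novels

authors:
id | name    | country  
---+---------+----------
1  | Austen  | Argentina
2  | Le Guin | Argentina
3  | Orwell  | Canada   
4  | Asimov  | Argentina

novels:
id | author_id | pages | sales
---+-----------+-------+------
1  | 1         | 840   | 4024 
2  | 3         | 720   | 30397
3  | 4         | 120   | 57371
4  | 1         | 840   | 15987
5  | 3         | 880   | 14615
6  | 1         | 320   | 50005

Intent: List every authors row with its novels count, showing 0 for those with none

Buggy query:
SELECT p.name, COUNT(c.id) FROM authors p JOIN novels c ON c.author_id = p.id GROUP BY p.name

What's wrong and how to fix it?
Bug: An inner join excludes parents with zero children

Fix: Switch to LEFT JOIN to retain unmatched parent rows

Corrected query:
SELECT p.name, COUNT(c.id) FROM authors p LEFT JOIN novels c ON c.author_id = p.id GROUP BY p.name

Result:
name    | COUNT(c.id)
--------+------------
Asimov  | 1          
Austen  | 3          
Le Guin | 0          
Orwell  | 2          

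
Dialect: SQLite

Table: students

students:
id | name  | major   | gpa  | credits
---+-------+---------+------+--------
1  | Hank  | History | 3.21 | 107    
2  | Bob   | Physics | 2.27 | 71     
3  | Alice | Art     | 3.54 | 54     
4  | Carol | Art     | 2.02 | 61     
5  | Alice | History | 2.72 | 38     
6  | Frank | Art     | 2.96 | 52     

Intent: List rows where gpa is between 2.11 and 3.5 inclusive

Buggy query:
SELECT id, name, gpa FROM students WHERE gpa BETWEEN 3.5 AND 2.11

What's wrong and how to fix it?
Bug: The bounds are reversed; BETWEEN a AND b requires a <= b to match anything

Fix: Write BETWEEN 2.11 AND 3.5

Corrected query:
SELECT id, name, gpa FROM students WHERE gpa BETWEEN 2.11 AND 3.5

Result:
id | name  | gpa 
---+-------+-----
1  | Hank  | 3.21
2  | Bob   | 2.27
5  | Alice | 2.72
6  | Frank | 2.96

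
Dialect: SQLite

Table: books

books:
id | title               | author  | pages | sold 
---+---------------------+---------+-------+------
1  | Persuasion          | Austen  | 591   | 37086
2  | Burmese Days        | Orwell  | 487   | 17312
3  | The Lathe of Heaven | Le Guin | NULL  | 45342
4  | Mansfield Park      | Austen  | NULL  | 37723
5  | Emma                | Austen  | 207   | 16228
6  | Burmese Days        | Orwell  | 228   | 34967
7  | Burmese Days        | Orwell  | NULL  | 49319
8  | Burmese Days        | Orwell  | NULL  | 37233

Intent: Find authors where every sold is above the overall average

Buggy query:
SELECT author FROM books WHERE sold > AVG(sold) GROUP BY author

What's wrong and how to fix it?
Bug: WHERE evaluates per row before aggregation, so AVG() is unavailable

Fix: Use a subquery for AVG and a HAVING MIN(...) filter so the condition holds for every row in the group

Corrected query:
SELECT author FROM books GROUP BY author HAVING MIN(sold) > (SELECT AVG(sold) FROM books)

Result:
author 
-------
Le Guin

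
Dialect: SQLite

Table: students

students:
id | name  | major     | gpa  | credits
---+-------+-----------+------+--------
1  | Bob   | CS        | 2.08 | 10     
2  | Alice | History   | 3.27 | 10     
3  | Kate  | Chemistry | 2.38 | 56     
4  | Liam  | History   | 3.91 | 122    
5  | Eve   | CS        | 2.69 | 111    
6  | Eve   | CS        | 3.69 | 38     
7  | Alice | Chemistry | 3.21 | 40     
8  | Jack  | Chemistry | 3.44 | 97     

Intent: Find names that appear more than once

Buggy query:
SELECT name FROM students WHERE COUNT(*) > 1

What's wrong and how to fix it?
Bug: WHERE can't reference COUNT(*); aggregates are computed after WHERE

Fix: Group first, then use HAVING for the count condition

Corrected query:
SELECT name FROM students GROUP BY name HAVING COUNT(*) > 1

Result:
name 
-----
Alice
Eve  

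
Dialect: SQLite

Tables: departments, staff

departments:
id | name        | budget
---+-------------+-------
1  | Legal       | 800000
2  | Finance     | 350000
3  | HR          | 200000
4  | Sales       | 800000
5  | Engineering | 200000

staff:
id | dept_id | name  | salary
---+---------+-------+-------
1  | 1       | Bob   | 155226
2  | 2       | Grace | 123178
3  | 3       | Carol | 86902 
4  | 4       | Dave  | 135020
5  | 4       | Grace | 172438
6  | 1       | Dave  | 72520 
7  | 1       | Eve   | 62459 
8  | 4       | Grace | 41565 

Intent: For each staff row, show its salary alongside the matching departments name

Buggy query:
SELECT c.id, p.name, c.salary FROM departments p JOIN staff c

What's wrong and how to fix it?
Bug: JOIN with no ON clause produces a cartesian product; every staff row pairs with every departments row

Fix: Specify the join condition linking the foreign key to the parent id

Corrected query:
SELECT c.id, p.name, c.salary FROM departments p JOIN staff c ON c.dept_id = p.id

Result:
id | name    | salary
---+---------+-------
1  | Legal   | 155226
2  | Finance | 123178
3  | HR      | 86902 
4  | Sales   | 135020
5  | Sales   | 172438
6  | Legal   | 72520 
7  | Legal   | 62459 
8  | Sales   | 41565 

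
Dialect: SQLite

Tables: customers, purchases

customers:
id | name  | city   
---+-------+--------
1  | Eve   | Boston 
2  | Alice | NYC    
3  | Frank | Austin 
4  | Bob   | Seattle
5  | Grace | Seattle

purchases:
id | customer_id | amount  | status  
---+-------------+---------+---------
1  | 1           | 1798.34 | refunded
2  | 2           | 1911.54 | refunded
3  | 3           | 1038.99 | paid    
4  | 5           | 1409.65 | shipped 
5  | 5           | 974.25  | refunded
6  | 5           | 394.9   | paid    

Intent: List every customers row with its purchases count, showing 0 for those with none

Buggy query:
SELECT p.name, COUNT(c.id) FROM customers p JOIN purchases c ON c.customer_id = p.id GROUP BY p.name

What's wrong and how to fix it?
Bug: An inner join excludes parents with zero children

Fix: Use LEFT JOIN so parents without children still appear (COUNT(c.id) gives 0)

Corrected query:
SELECT p.name, COUNT(c.id) FROM customers p LEFT JOIN purchases c ON c.customer_id = p.id GROUP BY p.name

Result:
name  | COUNT(c.id)
------+------------
Alice | 1          
Bob   | 0          
Eve   | 1          
Frank | 1          
Grace | 3          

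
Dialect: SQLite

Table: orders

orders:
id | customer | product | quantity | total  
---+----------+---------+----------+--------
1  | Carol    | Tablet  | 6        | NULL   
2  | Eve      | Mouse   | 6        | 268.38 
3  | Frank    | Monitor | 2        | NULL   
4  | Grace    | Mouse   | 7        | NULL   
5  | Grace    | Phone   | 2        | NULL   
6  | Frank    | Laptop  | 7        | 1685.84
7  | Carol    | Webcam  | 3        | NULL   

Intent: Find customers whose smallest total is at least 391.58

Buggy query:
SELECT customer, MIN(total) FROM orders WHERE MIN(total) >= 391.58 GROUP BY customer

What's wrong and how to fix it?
Bug: MIN() in WHERE is a misuse of aggregate

Fix: Replace WHERE with HAVING after the GROUP BY

Corrected query:
SELECT customer, MIN(total) FROM orders GROUP BY customer HAVING MIN(total) >= 391.58

Result:
customer | MIN(total)
---------+-----------
Frank    | 1685.84   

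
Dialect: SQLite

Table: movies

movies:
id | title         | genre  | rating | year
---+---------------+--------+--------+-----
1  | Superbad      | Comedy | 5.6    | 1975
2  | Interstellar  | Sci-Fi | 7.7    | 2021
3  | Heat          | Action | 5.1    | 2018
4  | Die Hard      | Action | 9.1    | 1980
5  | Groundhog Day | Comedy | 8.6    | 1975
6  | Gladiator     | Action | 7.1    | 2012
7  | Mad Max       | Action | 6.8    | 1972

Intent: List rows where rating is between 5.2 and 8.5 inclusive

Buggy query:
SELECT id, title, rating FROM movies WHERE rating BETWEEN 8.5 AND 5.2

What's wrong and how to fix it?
Bug: The bounds are reversed; BETWEEN a AND b requires a <= b to match anything

Fix: Write BETWEEN 5.2 AND 8.5

Corrected query:
SELECT id, title, rating FROM movies WHERE rating BETWEEN 5.2 AND 8.5

Result:
id | title        | rating
---+--------------+-------
1  | Superbad     | 5.6   
2  | Interstellar | 7.7   
6  | Gladiator    | 7.1   
7  | Mad Max      | 6.8   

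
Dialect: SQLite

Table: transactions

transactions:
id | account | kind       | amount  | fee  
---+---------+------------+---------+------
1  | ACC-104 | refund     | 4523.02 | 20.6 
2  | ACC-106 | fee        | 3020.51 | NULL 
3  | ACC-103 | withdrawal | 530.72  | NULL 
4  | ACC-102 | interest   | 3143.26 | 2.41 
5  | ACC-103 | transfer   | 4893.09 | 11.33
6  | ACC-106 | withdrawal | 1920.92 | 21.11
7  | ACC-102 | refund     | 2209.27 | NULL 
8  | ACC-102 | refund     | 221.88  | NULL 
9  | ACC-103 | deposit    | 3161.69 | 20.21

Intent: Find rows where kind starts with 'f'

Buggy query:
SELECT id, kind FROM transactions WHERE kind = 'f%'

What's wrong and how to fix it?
Bug: '=' compares the literal string including the % character; pattern matching needs LIKE

Fix: Replace '=' with LIKE so 'f%' is treated as a pattern

Corrected query:
SELECT id, kind FROM transactions WHERE kind LIKE 'f%'

Result:
id | kind
---+-----
2  | fee 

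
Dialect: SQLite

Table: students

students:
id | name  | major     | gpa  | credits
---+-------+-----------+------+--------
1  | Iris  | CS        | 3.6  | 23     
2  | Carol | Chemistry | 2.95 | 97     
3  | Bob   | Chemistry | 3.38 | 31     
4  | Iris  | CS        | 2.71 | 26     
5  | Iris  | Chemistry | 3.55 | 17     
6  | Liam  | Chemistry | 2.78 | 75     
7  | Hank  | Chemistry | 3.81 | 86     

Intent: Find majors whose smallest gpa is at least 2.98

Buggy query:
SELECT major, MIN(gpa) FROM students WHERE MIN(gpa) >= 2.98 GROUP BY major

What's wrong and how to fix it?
Bug: Aggregates like MIN are computed per group after WHERE runs

Fix: Replace WHERE with HAVING after the GROUP BY

Corrected query:
SELECT major, MIN(gpa) FROM students GROUP BY major HAVING MIN(gpa) >= 2.98

Result:
(no rows)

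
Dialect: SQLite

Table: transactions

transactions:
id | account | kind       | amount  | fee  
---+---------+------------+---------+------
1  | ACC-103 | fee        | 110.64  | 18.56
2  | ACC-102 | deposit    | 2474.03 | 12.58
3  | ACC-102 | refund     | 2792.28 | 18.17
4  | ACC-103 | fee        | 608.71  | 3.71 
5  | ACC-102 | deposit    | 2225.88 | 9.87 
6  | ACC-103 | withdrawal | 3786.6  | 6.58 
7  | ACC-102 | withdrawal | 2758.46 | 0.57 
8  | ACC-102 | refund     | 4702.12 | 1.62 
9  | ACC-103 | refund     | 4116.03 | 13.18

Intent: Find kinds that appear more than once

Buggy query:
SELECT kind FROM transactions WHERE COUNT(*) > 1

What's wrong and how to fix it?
Bug: WHERE can't reference COUNT(*); aggregates are computed after WHERE

Fix: Group first, then use HAVING for the count condition

Corrected query:
SELECT kind FROM transactions GROUP BY kind HAVING COUNT(*) > 1

Result:
kind      
----------
deposit   
fee       
refund    
withdrawal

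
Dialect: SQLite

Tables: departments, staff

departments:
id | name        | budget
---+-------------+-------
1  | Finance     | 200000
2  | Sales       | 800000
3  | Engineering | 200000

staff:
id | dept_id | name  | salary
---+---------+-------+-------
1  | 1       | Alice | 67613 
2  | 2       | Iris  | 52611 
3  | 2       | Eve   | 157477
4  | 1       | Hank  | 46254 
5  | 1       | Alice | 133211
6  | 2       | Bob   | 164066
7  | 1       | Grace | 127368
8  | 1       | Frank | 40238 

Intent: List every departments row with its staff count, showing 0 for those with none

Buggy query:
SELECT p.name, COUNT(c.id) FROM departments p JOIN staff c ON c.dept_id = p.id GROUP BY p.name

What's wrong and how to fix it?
Bug: An inner join excludes parents with zero children

Fix: Use LEFT JOIN so parents without children still appear (COUNT(c.id) gives 0)

Corrected query:
SELECT p.name, COUNT(c.id) FROM departments p LEFT JOIN staff c ON c.dept_id = p.id GROUP BY p.name

Result:
name        | COUNT(c.id)
------------+------------
Engineering | 0          
Finance     | 5          
Sales       | 3          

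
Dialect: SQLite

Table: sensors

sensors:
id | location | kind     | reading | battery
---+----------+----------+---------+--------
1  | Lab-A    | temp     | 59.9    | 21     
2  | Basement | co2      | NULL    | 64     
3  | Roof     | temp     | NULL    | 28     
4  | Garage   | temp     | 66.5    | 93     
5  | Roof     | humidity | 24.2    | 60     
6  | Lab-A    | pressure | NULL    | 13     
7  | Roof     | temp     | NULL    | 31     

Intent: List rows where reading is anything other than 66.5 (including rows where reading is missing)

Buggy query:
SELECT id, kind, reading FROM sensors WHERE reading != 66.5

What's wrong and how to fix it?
Bug: 'reading != 66.5' is unknown when reading is NULL, so NULL rows are silently excluded

Fix: Add an explicit OR reading IS NULL to include the missing-value rows

Corrected query:
SELECT id, kind, reading FROM sensors WHERE reading != 66.5 OR reading IS NULL

Result:
id | kind     | reading
---+----------+--------
1  | temp     | 59.9   
2  | co2      | NULL   
3  | temp     | NULL   
5  | humidity | 24.2   
6  | pressure | NULL   
7  | temp     | NULL   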